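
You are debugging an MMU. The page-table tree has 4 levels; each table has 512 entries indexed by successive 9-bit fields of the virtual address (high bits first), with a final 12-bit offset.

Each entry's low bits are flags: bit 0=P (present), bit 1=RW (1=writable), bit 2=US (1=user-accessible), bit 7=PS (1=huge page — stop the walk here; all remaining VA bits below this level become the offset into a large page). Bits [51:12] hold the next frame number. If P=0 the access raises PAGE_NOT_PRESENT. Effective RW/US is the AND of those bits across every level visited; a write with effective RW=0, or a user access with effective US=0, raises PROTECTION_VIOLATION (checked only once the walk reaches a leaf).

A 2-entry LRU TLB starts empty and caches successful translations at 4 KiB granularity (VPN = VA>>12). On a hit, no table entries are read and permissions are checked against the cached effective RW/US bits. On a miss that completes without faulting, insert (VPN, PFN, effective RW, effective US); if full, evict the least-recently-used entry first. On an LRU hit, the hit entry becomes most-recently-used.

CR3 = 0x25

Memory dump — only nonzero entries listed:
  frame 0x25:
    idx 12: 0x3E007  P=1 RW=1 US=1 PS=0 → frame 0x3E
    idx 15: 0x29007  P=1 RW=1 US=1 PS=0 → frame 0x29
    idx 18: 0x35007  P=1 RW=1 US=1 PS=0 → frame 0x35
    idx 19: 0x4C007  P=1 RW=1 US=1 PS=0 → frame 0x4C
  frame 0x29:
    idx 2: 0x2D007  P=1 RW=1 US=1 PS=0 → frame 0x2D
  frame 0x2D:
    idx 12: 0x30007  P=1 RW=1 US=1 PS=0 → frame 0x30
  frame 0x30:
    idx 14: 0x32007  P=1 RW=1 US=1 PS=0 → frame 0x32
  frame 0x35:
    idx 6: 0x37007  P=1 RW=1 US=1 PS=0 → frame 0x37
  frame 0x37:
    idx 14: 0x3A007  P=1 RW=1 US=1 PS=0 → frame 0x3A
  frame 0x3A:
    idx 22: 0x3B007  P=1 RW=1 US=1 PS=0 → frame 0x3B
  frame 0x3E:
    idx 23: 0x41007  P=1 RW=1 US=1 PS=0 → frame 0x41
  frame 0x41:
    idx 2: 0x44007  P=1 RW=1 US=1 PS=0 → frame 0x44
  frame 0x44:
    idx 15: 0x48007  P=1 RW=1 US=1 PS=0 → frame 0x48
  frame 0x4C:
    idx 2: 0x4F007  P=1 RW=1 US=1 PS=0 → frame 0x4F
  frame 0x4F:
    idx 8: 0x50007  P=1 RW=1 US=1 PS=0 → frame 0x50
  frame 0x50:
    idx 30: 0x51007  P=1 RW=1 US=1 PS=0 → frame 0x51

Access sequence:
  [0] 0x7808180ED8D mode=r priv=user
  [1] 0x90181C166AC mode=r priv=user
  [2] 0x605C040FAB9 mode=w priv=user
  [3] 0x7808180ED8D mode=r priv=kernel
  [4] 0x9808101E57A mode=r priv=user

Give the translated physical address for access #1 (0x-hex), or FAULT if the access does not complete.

Per-access translation:
#0 VA=0x7808180ED8D (r,user):
  L0 @0x25[15] → 0x29007  P=1,RW=1,US=1,PS=0
  L1 @0x29[2] → 0x2D007  P=1,RW=1,US=1,PS=0
  L2 @0x2D[12] → 0x30007  P=1,RW=1,US=1,PS=0
  L3 @0x30[14] → 0x32007  P=1,RW=1,US=1,PS=0
  ✓ 0x32D8D  — 4 lookups
#1 VA=0x90181C166AC (r,user):
  L0 @0x25[18] → 0x35007  P=1,RW=1,US=1,PS=0
  L1 @0x35[6] → 0x37007  P=1,RW=1,US=1,PS=0
  L2 @0x37[14] → 0x3A007  P=1,RW=1,US=1,PS=0
  L3 @0x3A[22] → 0x3B007  P=1,RW=1,US=1,PS=0
  ✓ 0x3B6AC  — 4 lookups
#2 VA=0x605C040FAB9 (w,user):
  L0 @0x25[12] → 0x3E007  P=1,RW=1,US=1,PS=0
  L1 @0x3E[23] → 0x41007  P=1,RW=1,US=1,PS=0
  L2 @0x41[2] → 0x44007  P=1,RW=1,US=1,PS=0
  L3 @0x44[15] → 0x48007  P=1,RW=1,US=1,PS=0
  ✓ 0x48AB9  — 4 lookups
#3 VA=0x7808180ED8D (r,kernel):
  L0 @0x25[15] → 0x29007  P=1,RW=1,US=1,PS=0
  L1 @0x29[2] → 0x2D007  P=1,RW=1,US=1,PS=0
  L2 @0x2D[12] → 0x30007  P=1,RW=1,US=1,PS=0
  L3 @0x30[14] → 0x32007  P=1,RW=1,US=1,PS=0
  ✓ 0x32D8D  — 4 lookups
#4 VA=0x9808101E57A (r,user):
  L0 @0x25[19] → 0x4C007  P=1,RW=1,US=1,PS=0
  L1 @0x4C[2] → 0x4F007  P=1,RW=1,US=1,PS=0
  L2 @0x4F[8] → 0x50007  P=1,RW=1,US=1,PS=0
  L3 @0x50[30] → 0x51007  P=1,RW=1,US=1,PS=0
  ✓ 0x5157A  — 4 lookups

Access #1 PA: 0x3B6AC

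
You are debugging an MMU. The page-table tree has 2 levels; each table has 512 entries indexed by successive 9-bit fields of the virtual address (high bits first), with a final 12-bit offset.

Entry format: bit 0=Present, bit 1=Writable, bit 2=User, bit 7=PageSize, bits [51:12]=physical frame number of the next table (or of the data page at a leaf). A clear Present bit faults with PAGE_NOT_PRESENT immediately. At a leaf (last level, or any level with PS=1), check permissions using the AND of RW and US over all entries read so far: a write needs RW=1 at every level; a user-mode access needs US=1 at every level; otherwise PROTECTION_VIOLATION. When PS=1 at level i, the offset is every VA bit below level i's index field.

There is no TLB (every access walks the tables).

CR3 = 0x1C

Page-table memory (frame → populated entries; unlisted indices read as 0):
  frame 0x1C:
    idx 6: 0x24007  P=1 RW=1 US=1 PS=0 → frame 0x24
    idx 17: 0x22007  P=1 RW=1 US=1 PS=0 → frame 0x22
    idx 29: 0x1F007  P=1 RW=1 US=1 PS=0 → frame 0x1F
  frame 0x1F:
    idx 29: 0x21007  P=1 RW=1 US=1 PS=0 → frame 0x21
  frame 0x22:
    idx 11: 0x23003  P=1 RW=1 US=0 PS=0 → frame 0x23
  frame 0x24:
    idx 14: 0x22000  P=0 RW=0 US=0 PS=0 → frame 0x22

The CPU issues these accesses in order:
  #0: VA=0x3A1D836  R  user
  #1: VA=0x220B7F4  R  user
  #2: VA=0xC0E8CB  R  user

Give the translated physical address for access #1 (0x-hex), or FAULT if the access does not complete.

Walk each access:
#0 VA=0x3A1D836 (r,user):
  L0: frame=0x1C idx=29 entry=0x1F007 [P=1 RW=1 US=1 PS=0]
  L1: frame=0x1F idx=29 entry=0x21007 [P=1 RW=1 US=1 PS=0]
  → PA=0x21836  (2 entries read)
#1 VA=0x220B7F4 (r,user):
  L0: frame=0x1C idx=17 entry=0x22007 [P=1 RW=1 US=1 PS=0]
  L1: frame=0x22 idx=11 entry=0x23003 [P=1 RW=1 US=0 PS=0]
  ⇒ fault: PROTECTION_VIOLATION  — 2 lookups
#2 VA=0xC0E8CB (r,user):
  L0: frame=0x1C idx=6 entry=0x24007 [P=1 RW=1 US=1 PS=0]
  L1: frame=0x24 idx=14 entry=0x22000 [P=0 RW=0 US=0 PS=0]
  ⇒ fault: PAGE_NOT_PRESENT  — 2 lookups

Access #1 PA: FAULT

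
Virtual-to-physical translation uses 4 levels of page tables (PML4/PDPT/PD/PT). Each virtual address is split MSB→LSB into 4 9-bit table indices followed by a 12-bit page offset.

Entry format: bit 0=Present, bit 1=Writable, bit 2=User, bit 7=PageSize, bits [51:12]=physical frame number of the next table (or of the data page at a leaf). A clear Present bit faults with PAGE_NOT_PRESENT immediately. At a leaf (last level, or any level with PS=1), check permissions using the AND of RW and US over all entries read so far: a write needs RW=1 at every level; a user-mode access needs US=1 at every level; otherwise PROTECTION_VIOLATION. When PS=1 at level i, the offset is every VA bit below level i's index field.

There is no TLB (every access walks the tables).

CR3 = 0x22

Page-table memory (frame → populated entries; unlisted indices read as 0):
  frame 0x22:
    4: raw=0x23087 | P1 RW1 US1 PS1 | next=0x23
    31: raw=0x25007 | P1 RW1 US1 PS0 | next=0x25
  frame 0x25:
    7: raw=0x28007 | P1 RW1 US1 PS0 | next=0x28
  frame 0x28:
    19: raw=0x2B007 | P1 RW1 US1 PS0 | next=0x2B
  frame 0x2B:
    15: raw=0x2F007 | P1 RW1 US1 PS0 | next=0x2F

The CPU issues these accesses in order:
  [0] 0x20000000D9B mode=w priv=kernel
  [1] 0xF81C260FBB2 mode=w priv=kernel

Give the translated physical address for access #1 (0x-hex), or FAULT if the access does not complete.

Walk each access:
#0 VA=0x20000000D9B (w,kernel):
  [0] read 0x22 idx=4: raw=0x23087 flags P=1 W=1 U=1 S=1
  → PA=0x23D9B (huge @L0)  (1 entries read)
#1 VA=0xF81C260FBB2 (w,kernel):
  [0] read 0x22 idx=31: raw=0x25007 flags P=1 W=1 U=1 S=0
  [1] read 0x25 idx=7: raw=0x28007 flags P=1 W=1 U=1 S=0
  [2] read 0x28 idx=19: raw=0x2B007 flags P=1 W=1 U=1 S=0
  [3] read 0x2B idx=15: raw=0x2F007 flags P=1 W=1 U=1 S=0
  → PA=0x2FBB2  (4 entries read)

Access #1 PA: 0x2FBB2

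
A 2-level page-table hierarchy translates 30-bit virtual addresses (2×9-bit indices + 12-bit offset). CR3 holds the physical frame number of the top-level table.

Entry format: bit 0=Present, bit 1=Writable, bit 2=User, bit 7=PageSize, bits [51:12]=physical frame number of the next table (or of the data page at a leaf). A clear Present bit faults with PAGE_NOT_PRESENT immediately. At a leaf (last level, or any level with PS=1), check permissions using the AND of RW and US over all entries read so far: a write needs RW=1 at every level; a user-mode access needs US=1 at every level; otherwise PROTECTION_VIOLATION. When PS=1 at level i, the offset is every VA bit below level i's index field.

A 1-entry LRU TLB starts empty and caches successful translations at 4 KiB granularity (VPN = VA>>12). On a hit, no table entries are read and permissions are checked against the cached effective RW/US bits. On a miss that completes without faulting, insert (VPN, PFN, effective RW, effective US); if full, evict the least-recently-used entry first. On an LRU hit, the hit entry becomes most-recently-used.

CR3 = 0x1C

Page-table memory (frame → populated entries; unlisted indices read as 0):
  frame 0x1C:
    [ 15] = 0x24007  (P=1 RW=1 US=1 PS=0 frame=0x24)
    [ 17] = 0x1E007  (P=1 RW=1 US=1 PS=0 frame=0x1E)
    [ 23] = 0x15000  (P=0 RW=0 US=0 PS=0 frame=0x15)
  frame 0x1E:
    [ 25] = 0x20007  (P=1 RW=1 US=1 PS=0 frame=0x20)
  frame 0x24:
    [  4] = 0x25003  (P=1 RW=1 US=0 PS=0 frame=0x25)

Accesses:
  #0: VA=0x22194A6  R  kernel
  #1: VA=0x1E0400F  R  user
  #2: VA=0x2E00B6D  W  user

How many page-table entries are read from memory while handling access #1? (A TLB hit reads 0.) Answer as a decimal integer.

Walk each access:
#0 VA=0x22194A6 (r,kernel):
  lvl0: tbl 0x1C, slot 17 ⇒ 0x1E007 (P1/RW1/US1/PS0)
  lvl1: tbl 0x1E, slot 25 ⇒ 0x20007 (P1/RW1/US1/PS0)
  → PA=0x204A6  (2 entries read)
#1 VA=0x1E0400F (r,user):
  lvl0: tbl 0x1C, slot 15 ⇒ 0x24007 (P1/RW1/US1/PS0)
  lvl1: tbl 0x24, slot 4 ⇒ 0x25003 (P1/RW1/US0/PS0)
  ✗ PROTECTION_VIOLATION  [2 reads]
#2 VA=0x2E00B6D (w,user):
  lvl0: tbl 0x1C, slot 23 ⇒ 0x15000 (P0/RW0/US0/PS0)
  ✗ PAGE_NOT_PRESENT  [1 reads]

Entries read for #1: 2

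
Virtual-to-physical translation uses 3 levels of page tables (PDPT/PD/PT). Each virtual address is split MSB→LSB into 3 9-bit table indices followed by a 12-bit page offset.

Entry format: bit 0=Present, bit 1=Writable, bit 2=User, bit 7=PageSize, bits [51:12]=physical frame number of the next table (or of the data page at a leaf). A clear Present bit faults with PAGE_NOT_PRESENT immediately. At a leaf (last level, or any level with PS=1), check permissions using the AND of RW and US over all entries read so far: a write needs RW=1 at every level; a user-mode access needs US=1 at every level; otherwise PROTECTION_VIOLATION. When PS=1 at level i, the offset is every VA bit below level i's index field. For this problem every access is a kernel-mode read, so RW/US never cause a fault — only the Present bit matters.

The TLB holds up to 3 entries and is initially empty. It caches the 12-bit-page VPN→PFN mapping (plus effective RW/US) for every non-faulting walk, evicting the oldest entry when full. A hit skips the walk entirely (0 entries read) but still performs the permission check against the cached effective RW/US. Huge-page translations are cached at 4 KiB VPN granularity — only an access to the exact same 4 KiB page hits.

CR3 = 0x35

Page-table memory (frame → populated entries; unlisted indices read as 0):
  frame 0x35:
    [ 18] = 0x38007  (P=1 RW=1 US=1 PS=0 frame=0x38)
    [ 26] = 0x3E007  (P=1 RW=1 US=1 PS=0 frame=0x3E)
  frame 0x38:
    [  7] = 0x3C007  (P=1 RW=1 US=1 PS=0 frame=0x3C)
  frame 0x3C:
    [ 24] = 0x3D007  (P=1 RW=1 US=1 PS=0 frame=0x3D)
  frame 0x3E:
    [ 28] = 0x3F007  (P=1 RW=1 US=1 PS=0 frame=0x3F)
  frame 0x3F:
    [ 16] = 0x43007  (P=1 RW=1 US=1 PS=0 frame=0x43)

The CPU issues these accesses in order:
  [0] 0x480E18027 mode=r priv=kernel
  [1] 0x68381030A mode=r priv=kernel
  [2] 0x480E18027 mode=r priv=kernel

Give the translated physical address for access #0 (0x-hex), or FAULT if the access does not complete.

Walk each access:
#0 VA=0x480E18027 (r,kernel):
  L0 @0x35[18] → 0x38007  P=1,RW=1,US=1,PS=0
  L1 @0x38[7] → 0x3C007  P=1,RW=1,US=1,PS=0
  L2 @0x3C[24] → 0x3D007  P=1,RW=1,US=1,PS=0
  ✓ 0x3D027  — 3 lookups
#1 VA=0x68381030A (r,kernel):
  L0 @0x35[26] → 0x3E007  P=1,RW=1,US=1,PS=0
  L1 @0x3E[28] → 0x3F007  P=1,RW=1,US=1,PS=0
  L2 @0x3F[16] → 0x43007  P=1,RW=1,US=1,PS=0
  ✓ 0x4330A  — 3 lookups
#2 VA=0x480E18027 (r,kernel):
  TLB hit vpn=0x480E18 → PA=0x3D027

Access #0 PA: 0x3D027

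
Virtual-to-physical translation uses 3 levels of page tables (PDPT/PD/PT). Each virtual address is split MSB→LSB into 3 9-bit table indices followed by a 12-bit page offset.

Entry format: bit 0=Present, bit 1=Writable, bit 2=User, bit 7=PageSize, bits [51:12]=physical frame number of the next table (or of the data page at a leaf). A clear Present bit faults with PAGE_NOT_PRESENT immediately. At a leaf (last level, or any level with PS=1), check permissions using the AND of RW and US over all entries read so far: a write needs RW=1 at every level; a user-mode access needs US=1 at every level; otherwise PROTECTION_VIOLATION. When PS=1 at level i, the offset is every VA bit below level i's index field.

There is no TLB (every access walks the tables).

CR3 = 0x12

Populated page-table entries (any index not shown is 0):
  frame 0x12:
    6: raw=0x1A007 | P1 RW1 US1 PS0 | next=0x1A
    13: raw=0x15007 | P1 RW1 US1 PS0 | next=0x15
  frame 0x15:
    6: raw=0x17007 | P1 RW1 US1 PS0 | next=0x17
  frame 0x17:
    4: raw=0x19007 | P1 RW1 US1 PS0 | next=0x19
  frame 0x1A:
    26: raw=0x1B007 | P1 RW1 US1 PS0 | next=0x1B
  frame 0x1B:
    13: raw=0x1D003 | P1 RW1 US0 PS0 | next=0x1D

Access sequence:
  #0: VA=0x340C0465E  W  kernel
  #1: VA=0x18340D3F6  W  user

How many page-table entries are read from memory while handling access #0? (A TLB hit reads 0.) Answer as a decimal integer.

Per-access translation:
#0 VA=0x340C0465E (w,kernel):
  [0] read 0x12 idx=13: raw=0x15007 flags P=1 W=1 U=1 S=0
  [1] read 0x15 idx=6: raw=0x17007 flags P=1 W=1 U=1 S=0
  [2] read 0x17 idx=4: raw=0x19007 flags P=1 W=1 U=1 S=0
  ✓ 0x1965E  — 3 lookups
#1 VA=0x18340D3F6 (w,user):
  [0] read 0x12 idx=6: raw=0x1A007 flags P=1 W=1 U=1 S=0
  [1] read 0x1A idx=26: raw=0x1B007 flags P=1 W=1 U=1 S=0
  [2] read 0x1B idx=13: raw=0x1D003 flags P=1 W=1 U=0 S=0
  ✗ PROTECTION_VIOLATION  [3 reads]

Entries read for #0: 3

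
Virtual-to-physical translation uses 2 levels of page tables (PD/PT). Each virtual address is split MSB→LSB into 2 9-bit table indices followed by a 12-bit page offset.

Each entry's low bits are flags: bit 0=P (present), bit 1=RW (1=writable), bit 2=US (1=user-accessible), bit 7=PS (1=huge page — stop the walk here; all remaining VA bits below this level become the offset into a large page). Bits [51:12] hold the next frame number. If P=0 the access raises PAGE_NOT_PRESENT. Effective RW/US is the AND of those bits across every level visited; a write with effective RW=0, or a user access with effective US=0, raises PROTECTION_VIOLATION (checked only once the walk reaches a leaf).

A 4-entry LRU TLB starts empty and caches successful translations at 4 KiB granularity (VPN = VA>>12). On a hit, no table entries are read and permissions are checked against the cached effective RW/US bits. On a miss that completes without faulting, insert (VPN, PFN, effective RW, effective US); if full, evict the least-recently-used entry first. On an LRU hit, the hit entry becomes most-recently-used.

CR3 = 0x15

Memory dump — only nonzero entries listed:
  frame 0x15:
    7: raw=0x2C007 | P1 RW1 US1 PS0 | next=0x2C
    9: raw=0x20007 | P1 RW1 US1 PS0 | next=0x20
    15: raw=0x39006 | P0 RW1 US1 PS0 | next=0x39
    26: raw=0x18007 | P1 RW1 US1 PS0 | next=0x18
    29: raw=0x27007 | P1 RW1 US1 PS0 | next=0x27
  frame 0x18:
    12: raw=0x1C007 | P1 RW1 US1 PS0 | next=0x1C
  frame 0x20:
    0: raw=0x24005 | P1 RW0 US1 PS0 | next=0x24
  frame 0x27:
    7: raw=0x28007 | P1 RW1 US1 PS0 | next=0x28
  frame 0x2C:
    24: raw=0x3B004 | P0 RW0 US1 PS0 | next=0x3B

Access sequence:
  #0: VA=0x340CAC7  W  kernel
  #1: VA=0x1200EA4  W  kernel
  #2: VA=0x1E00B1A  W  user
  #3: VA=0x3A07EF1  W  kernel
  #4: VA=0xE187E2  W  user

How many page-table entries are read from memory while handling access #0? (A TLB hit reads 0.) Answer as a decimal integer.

Walk each access:
#0 VA=0x340CAC7 (w,kernel):
  lvl0: tbl 0x15, slot 26 ⇒ 0x18007 (P1/RW1/US1/PS0)
  lvl1: tbl 0x18, slot 12 ⇒ 0x1C007 (P1/RW1/US1/PS0)
  ⇒ phys 0x1CAC7  [2 reads]
#1 VA=0x1200EA4 (w,kernel):
  lvl0: tbl 0x15, slot 9 ⇒ 0x20007 (P1/RW1/US1/PS0)
  lvl1: tbl 0x20, slot 0 ⇒ 0x24005 (P1/RW0/US1/PS0)
  ✗ PROTECTION_VIOLATION  [2 reads]
#2 VA=0x1E00B1A (w,user):
  lvl0: tbl 0x15, slot 15 ⇒ 0x39006 (P0/RW1/US1/PS0)
  ✗ PAGE_NOT_PRESENT  [1 reads]
#3 VA=0x3A07EF1 (w,kernel):
  lvl0: tbl 0x15, slot 29 ⇒ 0x27007 (P1/RW1/US1/PS0)
  lvl1: tbl 0x27, slot 7 ⇒ 0x28007 (P1/RW1/US1/PS0)
  ⇒ phys 0x28EF1  [2 reads]
#4 VA=0xE187E2 (w,user):
  lvl0: tbl 0x15, slot 7 ⇒ 0x2C007 (P1/RW1/US1/PS0)
  lvl1: tbl 0x2C, slot 24 ⇒ 0x3B004 (P0/RW0/US1/PS0)
  ✗ PAGE_NOT_PRESENT  [2 reads]

Entries read for #0: 2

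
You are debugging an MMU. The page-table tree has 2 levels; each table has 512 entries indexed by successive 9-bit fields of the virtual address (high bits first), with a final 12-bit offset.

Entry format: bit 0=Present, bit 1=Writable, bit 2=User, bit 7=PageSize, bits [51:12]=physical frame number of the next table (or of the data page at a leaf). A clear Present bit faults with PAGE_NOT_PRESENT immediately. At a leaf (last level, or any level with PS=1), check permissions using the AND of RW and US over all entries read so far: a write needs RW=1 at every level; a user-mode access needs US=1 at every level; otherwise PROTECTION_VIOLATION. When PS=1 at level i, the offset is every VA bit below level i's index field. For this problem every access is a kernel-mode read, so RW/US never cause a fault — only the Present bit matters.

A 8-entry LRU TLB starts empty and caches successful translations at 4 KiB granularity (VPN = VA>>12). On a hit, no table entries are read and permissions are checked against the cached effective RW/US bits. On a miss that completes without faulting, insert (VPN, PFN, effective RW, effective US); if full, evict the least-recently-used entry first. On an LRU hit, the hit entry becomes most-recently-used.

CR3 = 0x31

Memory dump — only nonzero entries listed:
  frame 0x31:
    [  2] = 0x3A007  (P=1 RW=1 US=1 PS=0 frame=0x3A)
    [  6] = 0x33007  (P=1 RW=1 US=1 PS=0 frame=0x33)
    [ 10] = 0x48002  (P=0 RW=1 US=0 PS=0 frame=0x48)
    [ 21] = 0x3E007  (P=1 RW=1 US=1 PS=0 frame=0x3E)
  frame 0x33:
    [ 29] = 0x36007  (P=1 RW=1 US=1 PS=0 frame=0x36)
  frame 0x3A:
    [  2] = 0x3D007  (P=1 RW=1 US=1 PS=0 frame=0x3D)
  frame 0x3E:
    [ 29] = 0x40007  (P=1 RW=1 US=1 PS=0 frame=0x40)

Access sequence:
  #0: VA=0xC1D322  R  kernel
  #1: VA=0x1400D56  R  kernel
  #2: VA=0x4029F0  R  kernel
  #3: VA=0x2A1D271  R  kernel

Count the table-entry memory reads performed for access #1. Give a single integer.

Trace:
#0 VA=0xC1D322 (r,kernel):
  lvl0: tbl 0x31, slot 6 ⇒ 0x33007 (P1/RW1/US1/PS0)
  lvl1: tbl 0x33, slot 29 ⇒ 0x36007 (P1/RW1/US1/PS0)
  ⇒ phys 0x36322  [2 reads]
#1 VA=0x1400D56 (r,kernel):
  lvl0: tbl 0x31, slot 10 ⇒ 0x48002 (P0/RW1/US0/PS0)
  ⇒ fault: PAGE_NOT_PRESENT  — 1 lookups
#2 VA=0x4029F0 (r,kernel):
  lvl0: tbl 0x31, slot 2 ⇒ 0x3A007 (P1/RW1/US1/PS0)
  lvl1: tbl 0x3A, slot 2 ⇒ 0x3D007 (P1/RW1/US1/PS0)
  ⇒ phys 0x3D9F0  [2 reads]
#3 VA=0x2A1D271 (r,kernel):
  lvl0: tbl 0x31, slot 21 ⇒ 0x3E007 (P1/RW1/US1/PS0)
  lvl1: tbl 0x3E, slot 29 ⇒ 0x40007 (P1/RW1/US1/PS0)
  ⇒ phys 0x40271  [2 reads]

Entries read for #1: 1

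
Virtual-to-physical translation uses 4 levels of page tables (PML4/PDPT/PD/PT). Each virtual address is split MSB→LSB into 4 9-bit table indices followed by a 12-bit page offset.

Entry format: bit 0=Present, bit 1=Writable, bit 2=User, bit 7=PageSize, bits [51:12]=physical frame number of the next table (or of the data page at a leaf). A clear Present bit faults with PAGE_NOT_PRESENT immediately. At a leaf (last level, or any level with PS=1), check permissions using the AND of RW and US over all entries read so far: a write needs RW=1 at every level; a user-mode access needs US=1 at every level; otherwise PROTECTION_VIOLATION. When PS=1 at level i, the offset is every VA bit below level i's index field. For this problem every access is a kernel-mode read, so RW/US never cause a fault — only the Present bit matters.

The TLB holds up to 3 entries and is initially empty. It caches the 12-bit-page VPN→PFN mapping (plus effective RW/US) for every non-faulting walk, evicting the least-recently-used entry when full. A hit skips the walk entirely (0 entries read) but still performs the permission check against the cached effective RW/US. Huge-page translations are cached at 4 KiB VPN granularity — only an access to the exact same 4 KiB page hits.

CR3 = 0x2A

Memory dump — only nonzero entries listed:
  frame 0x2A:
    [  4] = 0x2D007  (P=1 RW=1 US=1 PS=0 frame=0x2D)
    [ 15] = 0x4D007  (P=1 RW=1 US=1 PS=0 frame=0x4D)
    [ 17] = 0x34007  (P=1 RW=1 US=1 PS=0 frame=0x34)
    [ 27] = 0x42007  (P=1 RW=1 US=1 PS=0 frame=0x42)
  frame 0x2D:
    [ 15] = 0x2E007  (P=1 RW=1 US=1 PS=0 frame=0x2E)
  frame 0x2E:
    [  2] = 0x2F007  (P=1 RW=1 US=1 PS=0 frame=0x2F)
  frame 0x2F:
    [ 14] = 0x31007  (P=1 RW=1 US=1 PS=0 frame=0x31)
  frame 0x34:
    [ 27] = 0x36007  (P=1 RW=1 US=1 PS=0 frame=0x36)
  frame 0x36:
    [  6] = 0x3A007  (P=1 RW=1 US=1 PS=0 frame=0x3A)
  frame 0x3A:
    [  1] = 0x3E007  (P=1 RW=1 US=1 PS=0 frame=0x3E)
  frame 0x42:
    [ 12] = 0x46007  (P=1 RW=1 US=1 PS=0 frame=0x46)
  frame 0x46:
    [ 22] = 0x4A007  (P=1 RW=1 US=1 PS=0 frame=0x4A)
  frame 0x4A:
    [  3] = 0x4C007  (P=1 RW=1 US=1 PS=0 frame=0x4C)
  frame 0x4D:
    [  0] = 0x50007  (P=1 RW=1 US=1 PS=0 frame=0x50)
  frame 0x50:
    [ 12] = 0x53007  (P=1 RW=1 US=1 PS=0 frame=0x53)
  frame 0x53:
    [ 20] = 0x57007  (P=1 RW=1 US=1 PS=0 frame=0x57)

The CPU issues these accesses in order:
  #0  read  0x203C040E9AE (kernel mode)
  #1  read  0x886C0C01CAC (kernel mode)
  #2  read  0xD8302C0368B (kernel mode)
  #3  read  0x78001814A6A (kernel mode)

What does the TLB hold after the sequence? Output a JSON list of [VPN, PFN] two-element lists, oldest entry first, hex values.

Walk each access:
#0 VA=0x203C040E9AE (r,kernel):
  lvl0: tbl 0x2A, slot 4 ⇒ 0x2D007 (P1/RW1/US1/PS0)
  lvl1: tbl 0x2D, slot 15 ⇒ 0x2E007 (P1/RW1/US1/PS0)
  lvl2: tbl 0x2E, slot 2 ⇒ 0x2F007 (P1/RW1/US1/PS0)
  lvl3: tbl 0x2F, slot 14 ⇒ 0x31007 (P1/RW1/US1/PS0)
  ⇒ phys 0x319AE  [4 reads]
#1 VA=0x886C0C01CAC (r,kernel):
  lvl0: tbl 0x2A, slot 17 ⇒ 0x34007 (P1/RW1/US1/PS0)
  lvl1: tbl 0x34, slot 27 ⇒ 0x36007 (P1/RW1/US1/PS0)
  lvl2: tbl 0x36, slot 6 ⇒ 0x3A007 (P1/RW1/US1/PS0)
  lvl3: tbl 0x3A, slot 1 ⇒ 0x3E007 (P1/RW1/US1/PS0)
  ⇒ phys 0x3ECAC  [4 reads]
#2 VA=0xD8302C0368B (r,kernel):
  lvl0: tbl 0x2A, slot 27 ⇒ 0x42007 (P1/RW1/US1/PS0)
  lvl1: tbl 0x42, slot 12 ⇒ 0x46007 (P1/RW1/US1/PS0)
  lvl2: tbl 0x46, slot 22 ⇒ 0x4A007 (P1/RW1/US1/PS0)
  lvl3: tbl 0x4A, slot 3 ⇒ 0x4C007 (P1/RW1/US1/PS0)
  ⇒ phys 0x4C68B  [4 reads]
#3 VA=0x78001814A6A (r,kernel):
  lvl0: tbl 0x2A, slot 15 ⇒ 0x4D007 (P1/RW1/US1/PS0)
  lvl1: tbl 0x4D, slot 0 ⇒ 0x50007 (P1/RW1/US1/PS0)
  lvl2: tbl 0x50, slot 12 ⇒ 0x53007 (P1/RW1/US1/PS0)
  lvl3: tbl 0x53, slot 20 ⇒ 0x57007 (P1/RW1/US1/PS0)
  ⇒ phys 0x57A6A  [4 reads]

TLB: [["0x886C0C01", "0x3E"], ["0xD8302C03", "0x4C"], ["0x78001814", "0x57"]]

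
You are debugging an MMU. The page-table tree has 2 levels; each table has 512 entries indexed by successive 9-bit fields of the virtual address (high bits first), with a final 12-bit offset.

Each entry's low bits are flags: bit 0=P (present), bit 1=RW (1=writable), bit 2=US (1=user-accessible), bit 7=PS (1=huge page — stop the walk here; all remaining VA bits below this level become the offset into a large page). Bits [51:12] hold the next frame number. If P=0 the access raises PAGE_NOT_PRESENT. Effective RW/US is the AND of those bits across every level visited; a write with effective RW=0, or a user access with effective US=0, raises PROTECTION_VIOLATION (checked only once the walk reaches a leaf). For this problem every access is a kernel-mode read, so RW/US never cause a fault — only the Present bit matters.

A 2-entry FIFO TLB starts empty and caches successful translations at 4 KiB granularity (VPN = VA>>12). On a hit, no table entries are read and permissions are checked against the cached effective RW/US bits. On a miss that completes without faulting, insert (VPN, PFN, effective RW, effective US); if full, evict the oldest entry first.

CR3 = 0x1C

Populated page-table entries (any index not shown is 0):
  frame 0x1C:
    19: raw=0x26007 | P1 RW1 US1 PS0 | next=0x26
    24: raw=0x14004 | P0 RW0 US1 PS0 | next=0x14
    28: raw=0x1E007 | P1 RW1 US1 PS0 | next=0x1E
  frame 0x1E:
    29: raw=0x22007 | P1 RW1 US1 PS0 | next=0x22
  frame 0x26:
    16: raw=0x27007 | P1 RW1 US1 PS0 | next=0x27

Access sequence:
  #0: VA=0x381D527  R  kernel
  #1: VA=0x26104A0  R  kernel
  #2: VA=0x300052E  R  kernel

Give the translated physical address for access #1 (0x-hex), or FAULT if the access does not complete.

Per-access translation:
#0 VA=0x381D527 (r,kernel):
  L0: frame=0x1C idx=28 entry=0x1E007 [P=1 RW=1 US=1 PS=0]
  L1: frame=0x1E idx=29 entry=0x22007 [P=1 RW=1 US=1 PS=0]
  ⇒ phys 0x22527  [2 reads]
#1 VA=0x26104A0 (r,kernel):
  L0: frame=0x1C idx=19 entry=0x26007 [P=1 RW=1 US=1 PS=0]
  L1: frame=0x26 idx=16 entry=0x27007 [P=1 RW=1 US=1 PS=0]
  ⇒ phys 0x274A0  [2 reads]
#2 VA=0x300052E (r,kernel):
  L0: frame=0x1C idx=24 entry=0x14004 [P=0 RW=0 US=1 PS=0]
  ✗ PAGE_NOT_PRESENT  [1 reads]

Access #1 PA: 0x274A0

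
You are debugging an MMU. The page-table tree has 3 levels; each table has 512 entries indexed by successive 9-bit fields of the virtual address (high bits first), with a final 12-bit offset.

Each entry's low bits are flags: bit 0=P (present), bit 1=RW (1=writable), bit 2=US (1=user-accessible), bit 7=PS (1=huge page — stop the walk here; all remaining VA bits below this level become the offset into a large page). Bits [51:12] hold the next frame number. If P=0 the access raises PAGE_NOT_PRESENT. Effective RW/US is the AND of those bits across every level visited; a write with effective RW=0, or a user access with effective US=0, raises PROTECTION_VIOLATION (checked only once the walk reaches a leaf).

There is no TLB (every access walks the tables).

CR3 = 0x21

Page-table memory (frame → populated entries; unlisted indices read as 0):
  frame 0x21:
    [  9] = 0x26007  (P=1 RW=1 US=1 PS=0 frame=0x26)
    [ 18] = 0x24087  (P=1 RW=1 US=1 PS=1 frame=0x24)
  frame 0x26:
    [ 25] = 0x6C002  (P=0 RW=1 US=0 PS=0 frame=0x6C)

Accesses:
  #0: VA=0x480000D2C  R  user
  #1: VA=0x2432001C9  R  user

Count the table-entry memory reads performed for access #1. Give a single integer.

Walk each access:
#0 VA=0x480000D2C (r,user):
  [0] read 0x21 idx=18: raw=0x24087 flags P=1 W=1 U=1 S=1
  ✓ 0x24D2C (huge @L0)  — 1 lookups
#1 VA=0x2432001C9 (r,user):
  [0] read 0x21 idx=9: raw=0x26007 flags P=1 W=1 U=1 S=0
  [1] read 0x26 idx=25: raw=0x6C002 flags P=0 W=1 U=0 S=0
  ⇒ fault: PAGE_NOT_PRESENT  — 2 lookups

Entries read for #1: 2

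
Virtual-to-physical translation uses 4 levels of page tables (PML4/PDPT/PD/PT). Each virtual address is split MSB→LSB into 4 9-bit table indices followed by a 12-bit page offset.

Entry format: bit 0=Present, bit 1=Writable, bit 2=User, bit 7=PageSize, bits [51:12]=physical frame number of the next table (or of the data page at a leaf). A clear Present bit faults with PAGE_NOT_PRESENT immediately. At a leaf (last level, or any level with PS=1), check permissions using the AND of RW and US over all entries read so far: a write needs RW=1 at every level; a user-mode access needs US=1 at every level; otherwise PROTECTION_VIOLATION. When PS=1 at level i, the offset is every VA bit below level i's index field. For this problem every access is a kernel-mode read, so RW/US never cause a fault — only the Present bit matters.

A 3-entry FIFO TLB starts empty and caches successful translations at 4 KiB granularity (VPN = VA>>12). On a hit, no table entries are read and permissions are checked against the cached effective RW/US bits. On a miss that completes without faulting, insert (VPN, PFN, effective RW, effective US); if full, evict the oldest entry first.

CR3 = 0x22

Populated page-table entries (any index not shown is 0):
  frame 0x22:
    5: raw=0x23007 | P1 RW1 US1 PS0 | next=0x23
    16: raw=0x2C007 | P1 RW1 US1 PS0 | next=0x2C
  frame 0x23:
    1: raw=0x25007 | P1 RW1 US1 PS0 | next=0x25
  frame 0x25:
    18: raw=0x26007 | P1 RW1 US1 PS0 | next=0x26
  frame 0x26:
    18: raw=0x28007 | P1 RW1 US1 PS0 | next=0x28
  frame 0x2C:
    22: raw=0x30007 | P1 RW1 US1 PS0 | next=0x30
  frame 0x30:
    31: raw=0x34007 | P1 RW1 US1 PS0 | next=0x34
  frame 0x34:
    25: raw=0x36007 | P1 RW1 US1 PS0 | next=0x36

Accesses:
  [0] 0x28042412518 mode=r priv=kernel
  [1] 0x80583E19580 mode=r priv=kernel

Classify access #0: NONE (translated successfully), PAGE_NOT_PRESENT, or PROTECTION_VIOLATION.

Walk each access:
#0 VA=0x28042412518 (r,kernel):
  lvl0: tbl 0x22, slot 5 ⇒ 0x23007 (P1/RW1/US1/PS0)
  lvl1: tbl 0x23, slot 1 ⇒ 0x25007 (P1/RW1/US1/PS0)
  lvl2: tbl 0x25, slot 18 ⇒ 0x26007 (P1/RW1/US1/PS0)
  lvl3: tbl 0x26, slot 18 ⇒ 0x28007 (P1/RW1/US1/PS0)
  → PA=0x28518  (4 entries read)
#1 VA=0x80583E19580 (r,kernel):
  lvl0: tbl 0x22, slot 16 ⇒ 0x2C007 (P1/RW1/US1/PS0)
  lvl1: tbl 0x2C, slot 22 ⇒ 0x30007 (P1/RW1/US1/PS0)
  lvl2: tbl 0x30, slot 31 ⇒ 0x34007 (P1/RW1/US1/PS0)
  lvl3: tbl 0x34, slot 25 ⇒ 0x36007 (P1/RW1/US1/PS0)
  → PA=0x36580  (4 entries read)

Access #0 fault: NONE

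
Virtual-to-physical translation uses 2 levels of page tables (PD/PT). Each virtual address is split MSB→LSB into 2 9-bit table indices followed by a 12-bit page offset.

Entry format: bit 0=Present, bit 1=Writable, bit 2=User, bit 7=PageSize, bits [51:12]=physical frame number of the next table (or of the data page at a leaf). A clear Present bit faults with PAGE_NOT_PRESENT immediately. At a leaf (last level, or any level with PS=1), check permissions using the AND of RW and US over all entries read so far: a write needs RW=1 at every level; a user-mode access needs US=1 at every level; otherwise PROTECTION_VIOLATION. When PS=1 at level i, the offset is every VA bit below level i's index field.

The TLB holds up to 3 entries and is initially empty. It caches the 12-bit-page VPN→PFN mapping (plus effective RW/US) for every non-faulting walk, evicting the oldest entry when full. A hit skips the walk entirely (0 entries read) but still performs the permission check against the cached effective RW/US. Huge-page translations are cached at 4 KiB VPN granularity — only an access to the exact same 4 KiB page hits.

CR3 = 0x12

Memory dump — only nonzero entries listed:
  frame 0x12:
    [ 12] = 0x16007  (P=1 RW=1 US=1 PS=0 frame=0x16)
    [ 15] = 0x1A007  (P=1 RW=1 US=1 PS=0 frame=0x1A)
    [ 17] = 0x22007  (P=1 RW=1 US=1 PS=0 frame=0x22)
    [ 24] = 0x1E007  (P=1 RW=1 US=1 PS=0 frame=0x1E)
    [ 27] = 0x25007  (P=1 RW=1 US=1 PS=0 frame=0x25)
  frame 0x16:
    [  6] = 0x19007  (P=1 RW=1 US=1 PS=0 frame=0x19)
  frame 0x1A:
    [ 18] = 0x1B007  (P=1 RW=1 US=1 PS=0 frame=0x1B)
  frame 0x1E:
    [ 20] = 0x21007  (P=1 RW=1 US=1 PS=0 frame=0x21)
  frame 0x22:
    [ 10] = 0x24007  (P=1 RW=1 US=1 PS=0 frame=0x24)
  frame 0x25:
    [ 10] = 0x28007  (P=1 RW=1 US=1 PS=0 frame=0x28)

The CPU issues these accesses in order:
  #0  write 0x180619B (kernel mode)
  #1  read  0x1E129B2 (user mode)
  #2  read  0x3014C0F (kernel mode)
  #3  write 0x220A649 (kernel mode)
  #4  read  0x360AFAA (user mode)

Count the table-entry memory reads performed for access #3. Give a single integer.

Trace:
#0 VA=0x180619B (w,kernel):
  [0] read 0x12 idx=12: raw=0x16007 flags P=1 W=1 U=1 S=0
  [1] read 0x16 idx=6: raw=0x19007 flags P=1 W=1 U=1 S=0
  ⇒ phys 0x1919B  [2 reads]
#1 VA=0x1E129B2 (r,user):
  [0] read 0x12 idx=15: raw=0x1A007 flags P=1 W=1 U=1 S=0
  [1] read 0x1A idx=18: raw=0x1B007 flags P=1 W=1 U=1 S=0
  ⇒ phys 0x1B9B2  [2 reads]
#2 VA=0x3014C0F (r,kernel):
  [0] read 0x12 idx=24: raw=0x1E007 flags P=1 W=1 U=1 S=0
  [1] read 0x1E idx=20: raw=0x21007 flags P=1 W=1 U=1 S=0
  ⇒ phys 0x21C0F  [2 reads]
#3 VA=0x220A649 (w,kernel):
  [0] read 0x12 idx=17: raw=0x22007 flags P=1 W=1 U=1 S=0
  [1] read 0x22 idx=10: raw=0x24007 flags P=1 W=1 U=1 S=0
  ⇒ phys 0x24649  [2 reads]
#4 VA=0x360AFAA (r,user):
  [0] read 0x12 idx=27: raw=0x25007 flags P=1 W=1 U=1 S=0
  [1] read 0x25 idx=10: raw=0x28007 flags P=1 W=1 U=1 S=0
  ⇒ phys 0x28FAA  [2 reads]

Entries read for #3: 2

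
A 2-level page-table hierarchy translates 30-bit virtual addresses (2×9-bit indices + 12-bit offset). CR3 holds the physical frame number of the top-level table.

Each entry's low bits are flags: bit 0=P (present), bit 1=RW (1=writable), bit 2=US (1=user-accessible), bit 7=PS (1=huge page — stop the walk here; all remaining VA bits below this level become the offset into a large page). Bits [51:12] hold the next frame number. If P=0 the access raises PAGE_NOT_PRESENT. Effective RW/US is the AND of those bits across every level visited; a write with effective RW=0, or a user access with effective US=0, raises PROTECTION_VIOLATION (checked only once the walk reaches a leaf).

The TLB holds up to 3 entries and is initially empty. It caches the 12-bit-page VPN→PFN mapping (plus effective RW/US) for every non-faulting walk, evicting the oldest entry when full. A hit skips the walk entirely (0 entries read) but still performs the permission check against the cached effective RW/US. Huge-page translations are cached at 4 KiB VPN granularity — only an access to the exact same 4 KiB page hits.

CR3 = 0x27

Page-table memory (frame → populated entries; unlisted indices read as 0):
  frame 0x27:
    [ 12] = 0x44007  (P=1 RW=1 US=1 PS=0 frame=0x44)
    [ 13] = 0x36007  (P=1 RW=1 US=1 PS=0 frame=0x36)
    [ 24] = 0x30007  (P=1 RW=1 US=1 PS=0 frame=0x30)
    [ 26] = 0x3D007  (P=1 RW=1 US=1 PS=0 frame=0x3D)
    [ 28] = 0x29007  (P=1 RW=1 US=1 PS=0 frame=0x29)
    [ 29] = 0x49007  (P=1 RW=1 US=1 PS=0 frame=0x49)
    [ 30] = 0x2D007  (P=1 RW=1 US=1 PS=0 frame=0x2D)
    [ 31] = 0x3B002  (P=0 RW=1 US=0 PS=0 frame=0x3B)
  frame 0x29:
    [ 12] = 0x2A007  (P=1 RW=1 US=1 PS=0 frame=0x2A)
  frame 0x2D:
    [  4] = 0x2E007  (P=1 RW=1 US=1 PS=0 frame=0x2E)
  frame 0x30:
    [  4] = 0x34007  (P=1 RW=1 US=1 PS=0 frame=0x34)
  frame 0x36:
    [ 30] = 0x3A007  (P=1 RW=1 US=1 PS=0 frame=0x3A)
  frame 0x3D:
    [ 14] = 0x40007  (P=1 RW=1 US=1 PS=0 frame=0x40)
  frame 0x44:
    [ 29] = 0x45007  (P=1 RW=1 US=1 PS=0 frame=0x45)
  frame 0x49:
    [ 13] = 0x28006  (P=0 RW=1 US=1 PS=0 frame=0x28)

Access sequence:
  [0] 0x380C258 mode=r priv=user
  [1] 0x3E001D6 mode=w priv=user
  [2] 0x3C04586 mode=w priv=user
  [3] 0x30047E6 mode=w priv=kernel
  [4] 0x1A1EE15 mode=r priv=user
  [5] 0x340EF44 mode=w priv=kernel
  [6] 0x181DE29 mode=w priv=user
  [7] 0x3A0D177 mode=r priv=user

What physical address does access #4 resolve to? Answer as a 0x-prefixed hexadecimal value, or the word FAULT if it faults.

Trace:
#0 VA=0x380C258 (r,user):
  L0 @0x27[28] → 0x29007  P=1,RW=1,US=1,PS=0
  L1 @0x29[12] → 0x2A007  P=1,RW=1,US=1,PS=0
  ⇒ phys 0x2A258  [2 reads]
#1 VA=0x3E001D6 (w,user):
  L0 @0x27[31] → 0x3B002  P=0,RW=1,US=0,PS=0
  ✗ PAGE_NOT_PRESENT  [1 reads]
#2 VA=0x3C04586 (w,user):
  L0 @0x27[30] → 0x2D007  P=1,RW=1,US=1,PS=0
  L1 @0x2D[4] → 0x2E007  P=1,RW=1,US=1,PS=0
  ⇒ phys 0x2E586  [2 reads]
#3 VA=0x30047E6 (w,kernel):
  L0 @0x27[24] → 0x30007  P=1,RW=1,US=1,PS=0
  L1 @0x30[4] → 0x34007  P=1,RW=1,US=1,PS=0
  ⇒ phys 0x347E6  [2 reads]
#4 VA=0x1A1EE15 (r,user):
  L0 @0x27[13] → 0x36007  P=1,RW=1,US=1,PS=0
  L1 @0x36[30] → 0x3A007  P=1,RW=1,US=1,PS=0
  ⇒ phys 0x3AE15  [2 reads]
#5 VA=0x340EF44 (w,kernel):
  L0 @0x27[26] → 0x3D007  P=1,RW=1,US=1,PS=0
  L1 @0x3D[14] → 0x40007  P=1,RW=1,US=1,PS=0
  ⇒ phys 0x40F44  [2 reads]
#6 VA=0x181DE29 (w,user):
  L0 @0x27[12] → 0x44007  P=1,RW=1,US=1,PS=0
  L1 @0x44[29] → 0x45007  P=1,RW=1,US=1,PS=0
  ⇒ phys 0x45E29  [2 reads]
#7 VA=0x3A0D177 (r,user):
  L0 @0x27[29] → 0x49007  P=1,RW=1,US=1,PS=0
  L1 @0x49[13] → 0x28006  P=0,RW=1,US=1,PS=0
  ✗ PAGE_NOT_PRESENT  [2 reads]

Access #4 PA: 0x3AE15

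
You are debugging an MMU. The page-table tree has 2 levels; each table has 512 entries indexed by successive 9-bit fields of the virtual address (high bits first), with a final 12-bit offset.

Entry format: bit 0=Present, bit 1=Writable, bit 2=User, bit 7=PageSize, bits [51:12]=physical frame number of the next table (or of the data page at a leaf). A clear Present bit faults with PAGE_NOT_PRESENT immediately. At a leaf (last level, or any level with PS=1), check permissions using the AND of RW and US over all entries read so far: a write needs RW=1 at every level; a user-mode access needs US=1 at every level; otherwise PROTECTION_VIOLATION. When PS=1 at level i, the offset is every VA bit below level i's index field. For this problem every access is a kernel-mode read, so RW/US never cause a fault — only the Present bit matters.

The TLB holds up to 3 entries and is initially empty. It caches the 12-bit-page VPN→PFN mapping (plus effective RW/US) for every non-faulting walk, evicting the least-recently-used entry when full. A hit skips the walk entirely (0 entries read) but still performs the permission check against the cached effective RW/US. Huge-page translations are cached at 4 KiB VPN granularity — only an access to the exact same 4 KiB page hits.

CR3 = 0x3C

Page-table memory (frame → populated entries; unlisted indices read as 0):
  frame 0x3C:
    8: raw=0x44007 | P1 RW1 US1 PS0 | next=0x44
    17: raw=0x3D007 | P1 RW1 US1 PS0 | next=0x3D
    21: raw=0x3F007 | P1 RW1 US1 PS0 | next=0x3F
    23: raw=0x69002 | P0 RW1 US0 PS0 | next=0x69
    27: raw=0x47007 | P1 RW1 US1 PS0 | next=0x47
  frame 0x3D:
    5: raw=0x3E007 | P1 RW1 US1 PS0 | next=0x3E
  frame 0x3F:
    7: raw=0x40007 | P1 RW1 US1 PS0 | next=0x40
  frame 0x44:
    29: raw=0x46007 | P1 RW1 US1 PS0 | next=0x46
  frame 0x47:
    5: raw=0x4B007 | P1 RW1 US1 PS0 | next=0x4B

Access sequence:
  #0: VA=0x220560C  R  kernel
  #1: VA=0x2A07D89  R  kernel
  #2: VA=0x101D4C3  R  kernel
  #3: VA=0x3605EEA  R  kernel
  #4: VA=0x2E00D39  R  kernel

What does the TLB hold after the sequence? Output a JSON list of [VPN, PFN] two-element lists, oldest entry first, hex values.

Walk each access:
#0 VA=0x220560C (r,kernel):
  [0] read 0x3C idx=17: raw=0x3D007 flags P=1 W=1 U=1 S=0
  [1] read 0x3D idx=5: raw=0x3E007 flags P=1 W=1 U=1 S=0
  ✓ 0x3E60C  — 2 lookups
#1 VA=0x2A07D89 (r,kernel):
  [0] read 0x3C idx=21: raw=0x3F007 flags P=1 W=1 U=1 S=0
  [1] read 0x3F idx=7: raw=0x40007 flags P=1 W=1 U=1 S=0
  ✓ 0x40D89  — 2 lookups
#2 VA=0x101D4C3 (r,kernel):
  [0] read 0x3C idx=8: raw=0x44007 flags P=1 W=1 U=1 S=0
  [1] read 0x44 idx=29: raw=0x46007 flags P=1 W=1 U=1 S=0
  ✓ 0x464C3  — 2 lookups
#3 VA=0x3605EEA (r,kernel):
  [0] read 0x3C idx=27: raw=0x47007 flags P=1 W=1 U=1 S=0
  [1] read 0x47 idx=5: raw=0x4B007 flags P=1 W=1 U=1 S=0
  ✓ 0x4BEEA  — 2 lookups
#4 VA=0x2E00D39 (r,kernel):
  [0] read 0x3C idx=23: raw=0x69002 flags P=0 W=1 U=0 S=0
  → PAGE_NOT_PRESENT  (1 entries read)

TLB: [["0x2A07", "0x40"], ["0x101D", "0x46"], ["0x3605", "0x4B"]]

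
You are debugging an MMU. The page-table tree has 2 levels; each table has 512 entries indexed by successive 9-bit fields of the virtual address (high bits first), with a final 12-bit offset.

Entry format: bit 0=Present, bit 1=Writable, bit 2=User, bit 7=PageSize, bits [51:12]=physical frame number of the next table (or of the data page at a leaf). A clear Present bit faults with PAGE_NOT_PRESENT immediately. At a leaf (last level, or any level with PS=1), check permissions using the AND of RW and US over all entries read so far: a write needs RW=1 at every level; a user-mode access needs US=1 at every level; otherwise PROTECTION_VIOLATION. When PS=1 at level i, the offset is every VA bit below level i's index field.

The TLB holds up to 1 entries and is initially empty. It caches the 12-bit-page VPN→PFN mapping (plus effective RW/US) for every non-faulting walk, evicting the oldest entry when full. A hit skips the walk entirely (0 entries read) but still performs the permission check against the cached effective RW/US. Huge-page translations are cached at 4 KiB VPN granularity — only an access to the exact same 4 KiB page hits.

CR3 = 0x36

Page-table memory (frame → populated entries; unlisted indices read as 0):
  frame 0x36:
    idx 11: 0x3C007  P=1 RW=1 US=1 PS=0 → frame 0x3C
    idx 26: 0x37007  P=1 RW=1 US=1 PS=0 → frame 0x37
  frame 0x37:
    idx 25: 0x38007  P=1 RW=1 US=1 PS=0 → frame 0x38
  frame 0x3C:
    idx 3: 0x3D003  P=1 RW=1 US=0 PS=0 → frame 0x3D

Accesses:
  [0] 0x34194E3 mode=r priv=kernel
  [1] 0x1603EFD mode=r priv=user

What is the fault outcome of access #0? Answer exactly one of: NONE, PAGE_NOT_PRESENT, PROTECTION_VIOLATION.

Trace:
#0 VA=0x34194E3 (r,kernel):
  L0: frame=0x36 idx=26 entry=0x37007 [P=1 RW=1 US=1 PS=0]
  L1: frame=0x37 idx=25 entry=0x38007 [P=1 RW=1 US=1 PS=0]
  ⇒ phys 0x384E3  [2 reads]
#1 VA=0x1603EFD (r,user):
  L0: frame=0x36 idx=11 entry=0x3C007 [P=1 RW=1 US=1 PS=0]
  L1: frame=0x3C idx=3 entry=0x3D003 [P=1 RW=1 US=0 PS=0]
  ⇒ fault: PROTECTION_VIOLATION  — 2 lookups

Access #0 fault: NONE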